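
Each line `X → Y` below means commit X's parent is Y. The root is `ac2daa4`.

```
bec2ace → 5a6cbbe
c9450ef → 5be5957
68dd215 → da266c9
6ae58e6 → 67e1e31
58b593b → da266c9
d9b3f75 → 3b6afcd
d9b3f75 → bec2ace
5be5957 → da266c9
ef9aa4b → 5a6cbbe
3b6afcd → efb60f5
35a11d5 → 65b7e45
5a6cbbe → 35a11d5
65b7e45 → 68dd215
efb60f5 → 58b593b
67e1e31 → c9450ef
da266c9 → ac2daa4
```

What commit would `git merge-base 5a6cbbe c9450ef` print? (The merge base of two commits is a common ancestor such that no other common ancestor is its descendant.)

Ancestors of 5a6cbbe: {35a11d5, 5a6cbbe, 65b7e45, 68dd215, ac2daa4, da266c9}.
Ancestors of c9450ef: {5be5957, ac2daa4, c9450ef, da266c9}.
Common ancestors: {ac2daa4, da266c9}.
Among these, da266c9 is not an ancestor of any other common ancestor — it is the merge base.

da266c9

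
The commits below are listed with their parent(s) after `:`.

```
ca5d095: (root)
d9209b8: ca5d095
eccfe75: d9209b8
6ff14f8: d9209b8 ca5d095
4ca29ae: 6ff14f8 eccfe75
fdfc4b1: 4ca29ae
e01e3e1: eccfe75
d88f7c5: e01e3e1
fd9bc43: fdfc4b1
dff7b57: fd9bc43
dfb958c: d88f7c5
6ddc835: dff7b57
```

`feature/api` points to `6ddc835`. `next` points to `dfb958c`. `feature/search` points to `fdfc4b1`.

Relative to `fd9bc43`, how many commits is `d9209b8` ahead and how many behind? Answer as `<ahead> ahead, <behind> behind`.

Reachable from d9209b8: {ca5d095, d9209b8}.
Reachable from fd9bc43: {4ca29ae, 6ff14f8, ca5d095, d9209b8, eccfe75, fd9bc43, fdfc4b1}.
Only in d9209b8's history (ahead): {} — 0.
Only in fd9bc43's history (behind): {4ca29ae, 6ff14f8, eccfe75, fd9bc43, fdfc4b1} — 5.

0 ahead, 5 behind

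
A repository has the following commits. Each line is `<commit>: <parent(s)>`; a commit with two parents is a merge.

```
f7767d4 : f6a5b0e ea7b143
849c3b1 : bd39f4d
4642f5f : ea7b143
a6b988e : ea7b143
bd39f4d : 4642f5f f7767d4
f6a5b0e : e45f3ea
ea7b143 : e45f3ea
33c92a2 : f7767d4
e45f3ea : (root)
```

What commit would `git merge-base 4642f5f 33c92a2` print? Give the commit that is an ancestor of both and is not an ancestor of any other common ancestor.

Ancestors of 4642f5f: {4642f5f, e45f3ea, ea7b143}.
Ancestors of 33c92a2: {33c92a2, e45f3ea, ea7b143, f6a5b0e, f7767d4}.
Common ancestors: {e45f3ea, ea7b143}.
Among these, ea7b143 is not an ancestor of any other common ancestor — it is the merge base.

ea7b143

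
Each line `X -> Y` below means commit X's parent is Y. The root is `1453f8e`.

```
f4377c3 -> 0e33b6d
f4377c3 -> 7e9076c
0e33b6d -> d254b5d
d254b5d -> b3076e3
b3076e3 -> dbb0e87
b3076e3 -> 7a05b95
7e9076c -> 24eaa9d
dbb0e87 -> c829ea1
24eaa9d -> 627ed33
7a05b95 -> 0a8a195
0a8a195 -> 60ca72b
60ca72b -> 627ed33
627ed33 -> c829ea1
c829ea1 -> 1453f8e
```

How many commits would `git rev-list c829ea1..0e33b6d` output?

8

Reachable from 0e33b6d: {0a8a195, 0e33b6d, 1453f8e, 60ca72b, 627ed33, 7a05b95, b3076e3, c829ea1, d254b5d, dbb0e87}.
Reachable from c829ea1: {1453f8e, c829ea1}.
In 0e33b6d's history but not c829ea1's: {0a8a195, 0e33b6d, 60ca72b, 627ed33, 7a05b95, b3076e3, d254b5d, dbb0e87} — 8 commits.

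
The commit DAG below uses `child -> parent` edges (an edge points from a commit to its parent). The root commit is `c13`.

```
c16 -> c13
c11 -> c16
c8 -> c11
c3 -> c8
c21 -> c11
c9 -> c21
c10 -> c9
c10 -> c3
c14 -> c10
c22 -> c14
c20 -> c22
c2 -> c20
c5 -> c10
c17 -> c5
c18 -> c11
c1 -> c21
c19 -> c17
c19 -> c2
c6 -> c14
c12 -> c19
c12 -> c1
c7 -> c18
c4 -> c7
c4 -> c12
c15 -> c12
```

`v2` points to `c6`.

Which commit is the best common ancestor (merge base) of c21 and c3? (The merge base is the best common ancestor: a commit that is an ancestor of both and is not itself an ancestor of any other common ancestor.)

Ancestors of c21: {c11, c13, c16, c21}.
Ancestors of c3: {c11, c13, c16, c3, c8}.
Common ancestors: {c11, c13, c16}.
Among these, c11 is not an ancestor of any other common ancestor — it is the merge base.

c11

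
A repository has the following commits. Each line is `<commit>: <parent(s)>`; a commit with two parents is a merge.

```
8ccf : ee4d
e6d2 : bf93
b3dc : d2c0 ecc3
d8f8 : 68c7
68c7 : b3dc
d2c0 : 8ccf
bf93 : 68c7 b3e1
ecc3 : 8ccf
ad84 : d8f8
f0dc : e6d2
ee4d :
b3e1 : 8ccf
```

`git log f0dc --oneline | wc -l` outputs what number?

Walking parent pointers from f0dc: reachable set = {68c7, 8ccf, b3dc, b3e1, bf93, d2c0, e6d2, ecc3, ee4d, f0dc}.
That is 10 commits.

10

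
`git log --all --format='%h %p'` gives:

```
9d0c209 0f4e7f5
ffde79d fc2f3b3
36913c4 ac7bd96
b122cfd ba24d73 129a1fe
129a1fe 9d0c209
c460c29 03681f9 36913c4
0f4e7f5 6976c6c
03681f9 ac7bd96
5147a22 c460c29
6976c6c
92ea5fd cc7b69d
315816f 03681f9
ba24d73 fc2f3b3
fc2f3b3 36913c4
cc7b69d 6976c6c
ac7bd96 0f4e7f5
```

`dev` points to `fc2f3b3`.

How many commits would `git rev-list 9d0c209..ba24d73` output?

Reachable from ba24d73: {0f4e7f5, 36913c4, 6976c6c, ac7bd96, ba24d73, fc2f3b3}.
Reachable from 9d0c209: {0f4e7f5, 6976c6c, 9d0c209}.
In ba24d73's history but not 9d0c209's: {36913c4, ac7bd96, ba24d73, fc2f3b3} — 4 commits.

4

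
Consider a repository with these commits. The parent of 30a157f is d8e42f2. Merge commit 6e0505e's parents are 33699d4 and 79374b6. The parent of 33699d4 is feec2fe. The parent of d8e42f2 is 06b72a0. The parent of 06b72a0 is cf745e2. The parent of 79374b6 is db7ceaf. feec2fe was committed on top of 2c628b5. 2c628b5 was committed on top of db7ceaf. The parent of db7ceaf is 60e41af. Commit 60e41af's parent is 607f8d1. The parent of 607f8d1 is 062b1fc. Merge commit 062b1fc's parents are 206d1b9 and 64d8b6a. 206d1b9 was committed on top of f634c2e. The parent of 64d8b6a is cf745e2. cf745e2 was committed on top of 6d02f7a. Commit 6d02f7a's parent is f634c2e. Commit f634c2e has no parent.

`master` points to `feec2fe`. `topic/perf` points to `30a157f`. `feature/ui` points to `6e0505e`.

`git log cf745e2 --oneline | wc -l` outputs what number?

3

Walking parent pointers from cf745e2: reachable set = {6d02f7a, cf745e2, f634c2e}.
That is 3 commits.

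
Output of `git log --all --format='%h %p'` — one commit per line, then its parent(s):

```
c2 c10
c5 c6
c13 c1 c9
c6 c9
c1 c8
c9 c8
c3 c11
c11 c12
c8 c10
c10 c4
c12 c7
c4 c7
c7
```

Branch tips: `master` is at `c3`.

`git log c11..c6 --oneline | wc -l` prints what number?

Reachable from c6: {c10, c4, c6, c7, c8, c9}.
Reachable from c11: {c11, c12, c7}.
In c6's history but not c11's: {c10, c4, c6, c8, c9} — 5 commits.

5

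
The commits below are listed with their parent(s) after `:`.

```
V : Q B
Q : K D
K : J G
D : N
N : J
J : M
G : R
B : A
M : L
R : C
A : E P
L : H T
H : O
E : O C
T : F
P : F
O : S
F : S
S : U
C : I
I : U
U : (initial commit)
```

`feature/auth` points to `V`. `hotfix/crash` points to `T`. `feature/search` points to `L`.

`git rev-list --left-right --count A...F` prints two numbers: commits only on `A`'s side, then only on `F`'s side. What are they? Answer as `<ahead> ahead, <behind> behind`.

6 ahead, 0 behind

Reachable from A: {A, C, E, F, I, O, P, S, U}.
Reachable from F: {F, S, U}.
Only in A's history (ahead): {A, C, E, I, O, P} — 6.
Only in F's history (behind): {} — 0.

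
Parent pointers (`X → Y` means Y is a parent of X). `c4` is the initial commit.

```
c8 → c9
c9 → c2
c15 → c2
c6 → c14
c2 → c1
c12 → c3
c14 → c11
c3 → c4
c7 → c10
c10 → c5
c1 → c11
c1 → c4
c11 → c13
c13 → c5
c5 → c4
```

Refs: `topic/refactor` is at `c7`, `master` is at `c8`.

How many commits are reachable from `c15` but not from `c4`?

6

Reachable from c15: {c1, c11, c13, c15, c2, c4, c5}.
Reachable from c4: {c4}.
In c15's history but not c4's: {c1, c11, c13, c15, c2, c5} — 6 commits.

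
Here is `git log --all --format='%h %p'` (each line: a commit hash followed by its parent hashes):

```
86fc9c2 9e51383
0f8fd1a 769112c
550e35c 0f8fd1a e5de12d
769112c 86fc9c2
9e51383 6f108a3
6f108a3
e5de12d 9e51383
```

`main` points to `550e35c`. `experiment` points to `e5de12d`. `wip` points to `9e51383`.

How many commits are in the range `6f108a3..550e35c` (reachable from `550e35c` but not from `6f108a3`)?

Reachable from 550e35c: {0f8fd1a, 550e35c, 6f108a3, 769112c, 86fc9c2, 9e51383, e5de12d}.
Reachable from 6f108a3: {6f108a3}.
In 550e35c's history but not 6f108a3's: {0f8fd1a, 550e35c, 769112c, 86fc9c2, 9e51383, e5de12d} — 6 commits.

6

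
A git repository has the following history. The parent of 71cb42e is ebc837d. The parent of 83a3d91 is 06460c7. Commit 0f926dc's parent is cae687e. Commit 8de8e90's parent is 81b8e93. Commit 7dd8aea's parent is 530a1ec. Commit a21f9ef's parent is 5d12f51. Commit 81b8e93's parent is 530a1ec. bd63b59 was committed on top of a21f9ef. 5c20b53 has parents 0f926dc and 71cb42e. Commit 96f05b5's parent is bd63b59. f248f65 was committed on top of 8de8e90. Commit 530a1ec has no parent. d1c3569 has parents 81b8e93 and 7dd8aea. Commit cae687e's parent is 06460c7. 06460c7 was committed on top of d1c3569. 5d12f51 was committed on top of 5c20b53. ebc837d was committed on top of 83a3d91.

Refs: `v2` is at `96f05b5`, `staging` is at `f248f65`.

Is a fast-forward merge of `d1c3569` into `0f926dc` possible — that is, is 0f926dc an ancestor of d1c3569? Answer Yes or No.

No

A fast-forward from 0f926dc to d1c3569 is possible iff 0f926dc is an ancestor of d1c3569.
Ancestors of d1c3569: {530a1ec, 7dd8aea, 81b8e93, d1c3569}.
0f926dc is not among them, so fast-forward is not possible.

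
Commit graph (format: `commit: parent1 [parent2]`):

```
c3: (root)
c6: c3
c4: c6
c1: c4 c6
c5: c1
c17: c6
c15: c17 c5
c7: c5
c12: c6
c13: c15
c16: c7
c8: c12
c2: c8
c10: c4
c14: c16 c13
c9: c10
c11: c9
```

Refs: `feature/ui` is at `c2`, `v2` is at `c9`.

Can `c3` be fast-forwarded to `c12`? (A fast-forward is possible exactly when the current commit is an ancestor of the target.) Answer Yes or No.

A fast-forward from c3 to c12 is possible iff c3 is an ancestor of c12.
Ancestors of c12: {c12, c3, c6}.
c3 is among them, so fast-forward is possible.

Yes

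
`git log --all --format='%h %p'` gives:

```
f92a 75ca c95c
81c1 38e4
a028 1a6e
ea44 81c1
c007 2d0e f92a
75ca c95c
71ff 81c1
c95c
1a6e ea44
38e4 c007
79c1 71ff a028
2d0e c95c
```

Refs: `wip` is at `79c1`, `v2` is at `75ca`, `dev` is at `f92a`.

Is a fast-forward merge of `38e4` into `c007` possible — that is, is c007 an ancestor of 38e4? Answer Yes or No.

A fast-forward from c007 to 38e4 is possible iff c007 is an ancestor of 38e4.
Ancestors of 38e4: {2d0e, 38e4, 75ca, c007, c95c, f92a}.
c007 is among them, so fast-forward is possible.

Yes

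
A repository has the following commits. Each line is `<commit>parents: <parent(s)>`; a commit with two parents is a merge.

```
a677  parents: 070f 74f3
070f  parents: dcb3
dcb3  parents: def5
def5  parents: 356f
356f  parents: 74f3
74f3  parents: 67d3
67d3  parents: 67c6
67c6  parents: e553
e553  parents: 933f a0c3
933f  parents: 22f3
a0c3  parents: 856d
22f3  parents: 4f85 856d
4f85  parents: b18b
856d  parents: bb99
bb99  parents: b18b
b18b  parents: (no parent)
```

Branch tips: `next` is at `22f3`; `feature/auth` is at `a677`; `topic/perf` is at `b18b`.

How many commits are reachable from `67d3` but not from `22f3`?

5

Reachable from 67d3: {22f3, 4f85, 67c6, 67d3, 856d, 933f, a0c3, b18b, bb99, e553}.
Reachable from 22f3: {22f3, 4f85, 856d, b18b, bb99}.
In 67d3's history but not 22f3's: {67c6, 67d3, 933f, a0c3, e553} — 5 commits.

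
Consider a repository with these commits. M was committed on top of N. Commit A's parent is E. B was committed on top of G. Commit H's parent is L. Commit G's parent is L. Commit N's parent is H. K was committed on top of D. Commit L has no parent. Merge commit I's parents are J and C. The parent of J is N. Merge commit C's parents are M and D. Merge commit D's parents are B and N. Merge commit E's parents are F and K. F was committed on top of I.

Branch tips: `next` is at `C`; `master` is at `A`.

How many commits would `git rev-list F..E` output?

2

Reachable from E: {B, C, D, E, F, G, H, I, J, K, L, M, N}.
Reachable from F: {B, C, D, F, G, H, I, J, L, M, N}.
In E's history but not F's: {E, K} — 2 commits.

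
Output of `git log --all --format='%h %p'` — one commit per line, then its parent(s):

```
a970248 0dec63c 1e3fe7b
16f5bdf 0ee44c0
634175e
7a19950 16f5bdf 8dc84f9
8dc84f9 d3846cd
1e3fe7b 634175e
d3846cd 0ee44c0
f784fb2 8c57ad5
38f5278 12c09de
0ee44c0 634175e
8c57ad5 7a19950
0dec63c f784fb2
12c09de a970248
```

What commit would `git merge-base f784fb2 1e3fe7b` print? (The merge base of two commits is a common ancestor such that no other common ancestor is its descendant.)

634175e

Ancestors of f784fb2: {0ee44c0, 16f5bdf, 634175e, 7a19950, 8c57ad5, 8dc84f9, d3846cd, f784fb2}.
Ancestors of 1e3fe7b: {1e3fe7b, 634175e}.
Common ancestors: {634175e}.
The only common ancestor is 634175e, so it is the merge base.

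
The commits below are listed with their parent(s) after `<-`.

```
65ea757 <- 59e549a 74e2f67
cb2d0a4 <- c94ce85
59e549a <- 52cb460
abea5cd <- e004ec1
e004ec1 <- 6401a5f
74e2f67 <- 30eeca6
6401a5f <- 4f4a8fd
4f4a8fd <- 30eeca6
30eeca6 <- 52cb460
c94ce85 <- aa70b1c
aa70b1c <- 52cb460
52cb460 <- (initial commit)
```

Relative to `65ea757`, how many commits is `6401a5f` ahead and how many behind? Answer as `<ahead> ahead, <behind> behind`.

2 ahead, 3 behind

Reachable from 6401a5f: {30eeca6, 4f4a8fd, 52cb460, 6401a5f}.
Reachable from 65ea757: {30eeca6, 52cb460, 59e549a, 65ea757, 74e2f67}.
Only in 6401a5f's history (ahead): {4f4a8fd, 6401a5f} — 2.
Only in 65ea757's history (behind): {59e549a, 65ea757, 74e2f67} — 3.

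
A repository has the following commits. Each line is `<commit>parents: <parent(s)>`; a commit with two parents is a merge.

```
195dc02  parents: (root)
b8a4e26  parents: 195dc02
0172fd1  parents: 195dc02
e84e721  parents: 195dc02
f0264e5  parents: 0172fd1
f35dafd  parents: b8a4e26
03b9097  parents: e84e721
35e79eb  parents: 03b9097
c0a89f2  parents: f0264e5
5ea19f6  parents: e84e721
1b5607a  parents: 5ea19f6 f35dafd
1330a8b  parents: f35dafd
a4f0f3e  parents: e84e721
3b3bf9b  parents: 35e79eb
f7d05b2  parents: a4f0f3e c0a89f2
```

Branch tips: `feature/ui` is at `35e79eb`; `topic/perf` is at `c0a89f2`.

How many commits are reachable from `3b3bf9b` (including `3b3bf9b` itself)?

5

Walking parent pointers from 3b3bf9b: reachable set = {03b9097, 195dc02, 35e79eb, 3b3bf9b, e84e721}.
That is 5 commits.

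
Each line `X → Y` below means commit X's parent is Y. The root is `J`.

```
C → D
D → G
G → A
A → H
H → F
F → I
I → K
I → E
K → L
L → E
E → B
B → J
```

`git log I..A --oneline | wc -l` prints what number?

3

Reachable from A: {A, B, E, F, H, I, J, K, L}.
Reachable from I: {B, E, I, J, K, L}.
In A's history but not I's: {A, F, H} — 3 commits.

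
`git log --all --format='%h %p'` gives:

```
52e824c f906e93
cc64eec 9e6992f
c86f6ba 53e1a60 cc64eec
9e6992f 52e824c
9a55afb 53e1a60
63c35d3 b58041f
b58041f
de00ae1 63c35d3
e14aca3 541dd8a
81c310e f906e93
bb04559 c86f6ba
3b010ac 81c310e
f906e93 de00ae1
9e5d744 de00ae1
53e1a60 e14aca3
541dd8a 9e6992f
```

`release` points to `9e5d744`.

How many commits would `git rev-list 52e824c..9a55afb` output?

5

Reachable from 9a55afb: {52e824c, 53e1a60, 541dd8a, 63c35d3, 9a55afb, 9e6992f, b58041f, de00ae1, e14aca3, f906e93}.
Reachable from 52e824c: {52e824c, 63c35d3, b58041f, de00ae1, f906e93}.
In 9a55afb's history but not 52e824c's: {53e1a60, 541dd8a, 9a55afb, 9e6992f, e14aca3} — 5 commits.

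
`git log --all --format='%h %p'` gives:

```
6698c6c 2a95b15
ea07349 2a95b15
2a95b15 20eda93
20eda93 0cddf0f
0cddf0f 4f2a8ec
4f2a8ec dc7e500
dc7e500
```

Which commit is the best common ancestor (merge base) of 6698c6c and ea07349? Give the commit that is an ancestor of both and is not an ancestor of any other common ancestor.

2a95b15

Ancestors of 6698c6c: {0cddf0f, 20eda93, 2a95b15, 4f2a8ec, 6698c6c, dc7e500}.
Ancestors of ea07349: {0cddf0f, 20eda93, 2a95b15, 4f2a8ec, dc7e500, ea07349}.
Common ancestors: {0cddf0f, 20eda93, 2a95b15, 4f2a8ec, dc7e500}.
Among these, 2a95b15 is not an ancestor of any other common ancestor — it is the merge base.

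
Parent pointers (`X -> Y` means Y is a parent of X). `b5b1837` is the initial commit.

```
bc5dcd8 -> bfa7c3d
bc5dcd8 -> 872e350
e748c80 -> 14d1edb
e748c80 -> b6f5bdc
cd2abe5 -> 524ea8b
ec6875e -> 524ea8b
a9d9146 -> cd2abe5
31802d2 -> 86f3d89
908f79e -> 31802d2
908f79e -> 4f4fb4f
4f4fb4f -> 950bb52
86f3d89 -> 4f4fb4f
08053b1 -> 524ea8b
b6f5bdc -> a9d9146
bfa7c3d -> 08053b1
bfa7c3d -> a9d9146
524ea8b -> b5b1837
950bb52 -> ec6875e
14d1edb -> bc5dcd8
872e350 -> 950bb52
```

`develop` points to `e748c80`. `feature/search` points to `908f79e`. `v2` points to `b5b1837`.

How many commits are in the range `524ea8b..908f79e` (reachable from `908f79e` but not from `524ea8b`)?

6

Reachable from 908f79e: {31802d2, 4f4fb4f, 524ea8b, 86f3d89, 908f79e, 950bb52, b5b1837, ec6875e}.
Reachable from 524ea8b: {524ea8b, b5b1837}.
In 908f79e's history but not 524ea8b's: {31802d2, 4f4fb4f, 86f3d89, 908f79e, 950bb52, ec6875e} — 6 commits.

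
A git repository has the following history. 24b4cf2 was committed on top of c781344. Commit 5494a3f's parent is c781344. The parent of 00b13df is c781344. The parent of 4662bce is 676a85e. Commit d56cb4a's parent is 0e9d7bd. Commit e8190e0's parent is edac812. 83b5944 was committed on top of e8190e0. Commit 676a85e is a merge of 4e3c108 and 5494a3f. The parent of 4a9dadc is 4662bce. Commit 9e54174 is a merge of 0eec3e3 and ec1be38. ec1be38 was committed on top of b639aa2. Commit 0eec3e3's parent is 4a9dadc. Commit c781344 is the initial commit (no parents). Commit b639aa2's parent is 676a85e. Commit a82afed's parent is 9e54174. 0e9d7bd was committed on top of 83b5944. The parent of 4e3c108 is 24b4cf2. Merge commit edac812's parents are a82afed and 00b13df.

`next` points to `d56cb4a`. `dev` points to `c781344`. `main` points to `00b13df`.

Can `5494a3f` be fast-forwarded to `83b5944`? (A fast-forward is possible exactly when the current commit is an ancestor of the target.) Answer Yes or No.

Yes

A fast-forward from 5494a3f to 83b5944 is possible iff 5494a3f is an ancestor of 83b5944.
Ancestors of 83b5944: {00b13df, 0eec3e3, 24b4cf2, 4662bce, 4a9dadc, 4e3c108, 5494a3f, 676a85e, 83b5944, 9e54174, a82afed, b639aa2, c781344, e8190e0, ec1be38, edac812}.
5494a3f is among them, so fast-forward is possible.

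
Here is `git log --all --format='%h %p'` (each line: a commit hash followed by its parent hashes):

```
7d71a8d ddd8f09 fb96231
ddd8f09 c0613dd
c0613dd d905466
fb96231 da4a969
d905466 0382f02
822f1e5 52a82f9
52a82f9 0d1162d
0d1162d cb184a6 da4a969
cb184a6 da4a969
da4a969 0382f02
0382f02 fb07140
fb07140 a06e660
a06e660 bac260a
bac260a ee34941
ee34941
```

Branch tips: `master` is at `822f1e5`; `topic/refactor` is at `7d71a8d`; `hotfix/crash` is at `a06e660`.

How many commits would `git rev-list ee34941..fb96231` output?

6

Reachable from fb96231: {0382f02, a06e660, bac260a, da4a969, ee34941, fb07140, fb96231}.
Reachable from ee34941: {ee34941}.
In fb96231's history but not ee34941's: {0382f02, a06e660, bac260a, da4a969, fb07140, fb96231} — 6 commits.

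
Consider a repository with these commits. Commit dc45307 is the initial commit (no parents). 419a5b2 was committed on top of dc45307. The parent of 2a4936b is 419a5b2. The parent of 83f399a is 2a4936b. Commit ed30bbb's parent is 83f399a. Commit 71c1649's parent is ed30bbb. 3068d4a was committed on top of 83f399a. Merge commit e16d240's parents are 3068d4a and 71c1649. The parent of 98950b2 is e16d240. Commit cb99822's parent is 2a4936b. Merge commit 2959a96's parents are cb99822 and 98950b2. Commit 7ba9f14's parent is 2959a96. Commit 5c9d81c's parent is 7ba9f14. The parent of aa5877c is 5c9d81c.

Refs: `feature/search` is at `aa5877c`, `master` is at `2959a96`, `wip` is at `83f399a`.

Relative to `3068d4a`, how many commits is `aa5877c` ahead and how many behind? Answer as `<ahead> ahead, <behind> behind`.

Reachable from aa5877c: {2959a96, 2a4936b, 3068d4a, 419a5b2, 5c9d81c, 71c1649, 7ba9f14, 83f399a, 98950b2, aa5877c, cb99822, dc45307, e16d240, ed30bbb}.
Reachable from 3068d4a: {2a4936b, 3068d4a, 419a5b2, 83f399a, dc45307}.
Only in aa5877c's history (ahead): {2959a96, 5c9d81c, 71c1649, 7ba9f14, 98950b2, aa5877c, cb99822, e16d240, ed30bbb} — 9.
Only in 3068d4a's history (behind): {} — 0.

9 ahead, 0 behind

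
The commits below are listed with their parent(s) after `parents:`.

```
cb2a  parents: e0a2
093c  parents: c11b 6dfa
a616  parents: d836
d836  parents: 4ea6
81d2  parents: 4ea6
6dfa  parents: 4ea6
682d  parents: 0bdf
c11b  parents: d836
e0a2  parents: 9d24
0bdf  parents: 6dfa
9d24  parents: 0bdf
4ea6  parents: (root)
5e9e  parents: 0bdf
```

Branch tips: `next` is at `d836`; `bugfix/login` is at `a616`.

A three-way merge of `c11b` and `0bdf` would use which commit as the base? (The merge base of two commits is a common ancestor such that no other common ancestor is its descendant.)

Ancestors of c11b: {4ea6, c11b, d836}.
Ancestors of 0bdf: {0bdf, 4ea6, 6dfa}.
Common ancestors: {4ea6}.
The only common ancestor is 4ea6, so it is the merge base.

4ea6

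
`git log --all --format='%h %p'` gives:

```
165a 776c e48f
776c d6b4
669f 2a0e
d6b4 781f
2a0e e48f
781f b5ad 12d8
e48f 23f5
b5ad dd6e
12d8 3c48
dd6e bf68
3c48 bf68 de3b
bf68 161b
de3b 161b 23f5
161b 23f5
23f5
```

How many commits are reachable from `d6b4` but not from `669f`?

Reachable from d6b4: {12d8, 161b, 23f5, 3c48, 781f, b5ad, bf68, d6b4, dd6e, de3b}.
Reachable from 669f: {23f5, 2a0e, 669f, e48f}.
In d6b4's history but not 669f's: {12d8, 161b, 3c48, 781f, b5ad, bf68, d6b4, dd6e, de3b} — 9 commits.

9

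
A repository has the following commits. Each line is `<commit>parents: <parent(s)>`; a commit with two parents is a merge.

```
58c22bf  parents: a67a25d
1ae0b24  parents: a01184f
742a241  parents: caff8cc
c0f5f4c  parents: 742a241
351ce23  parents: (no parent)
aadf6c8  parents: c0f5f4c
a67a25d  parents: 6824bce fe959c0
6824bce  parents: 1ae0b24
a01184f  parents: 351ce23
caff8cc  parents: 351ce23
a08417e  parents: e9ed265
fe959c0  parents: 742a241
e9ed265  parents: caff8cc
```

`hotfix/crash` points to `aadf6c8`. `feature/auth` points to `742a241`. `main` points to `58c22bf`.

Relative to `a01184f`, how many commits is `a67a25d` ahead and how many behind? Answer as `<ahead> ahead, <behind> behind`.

6 ahead, 0 behind

Reachable from a67a25d: {1ae0b24, 351ce23, 6824bce, 742a241, a01184f, a67a25d, caff8cc, fe959c0}.
Reachable from a01184f: {351ce23, a01184f}.
Only in a67a25d's history (ahead): {1ae0b24, 6824bce, 742a241, a67a25d, caff8cc, fe959c0} — 6.
Only in a01184f's history (behind): {} — 0.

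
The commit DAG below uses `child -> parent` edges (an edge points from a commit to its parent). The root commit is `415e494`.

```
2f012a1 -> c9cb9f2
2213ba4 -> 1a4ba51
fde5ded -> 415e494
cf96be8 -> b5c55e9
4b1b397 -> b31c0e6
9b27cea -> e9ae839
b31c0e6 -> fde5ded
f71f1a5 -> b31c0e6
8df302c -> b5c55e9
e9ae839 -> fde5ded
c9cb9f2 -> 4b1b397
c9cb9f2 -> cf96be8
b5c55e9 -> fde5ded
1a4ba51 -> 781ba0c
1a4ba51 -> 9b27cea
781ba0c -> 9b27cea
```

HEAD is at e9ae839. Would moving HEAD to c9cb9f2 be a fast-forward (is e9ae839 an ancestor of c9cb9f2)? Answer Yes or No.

No

A fast-forward from e9ae839 to c9cb9f2 is possible iff e9ae839 is an ancestor of c9cb9f2.
Ancestors of c9cb9f2: {415e494, 4b1b397, b31c0e6, b5c55e9, c9cb9f2, cf96be8, fde5ded}.
e9ae839 is not among them, so fast-forward is not possible.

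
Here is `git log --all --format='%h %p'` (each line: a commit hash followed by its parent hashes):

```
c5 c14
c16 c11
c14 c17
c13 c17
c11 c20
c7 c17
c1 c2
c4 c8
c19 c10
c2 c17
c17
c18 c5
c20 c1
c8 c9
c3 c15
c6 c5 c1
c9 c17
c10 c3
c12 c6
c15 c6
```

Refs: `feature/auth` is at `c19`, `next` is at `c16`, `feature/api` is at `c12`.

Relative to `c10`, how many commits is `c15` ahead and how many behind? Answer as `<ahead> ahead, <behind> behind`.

0 ahead, 2 behind

Reachable from c15: {c1, c14, c15, c17, c2, c5, c6}.
Reachable from c10: {c1, c10, c14, c15, c17, c2, c3, c5, c6}.
Only in c15's history (ahead): {} — 0.
Only in c10's history (behind): {c10, c3} — 2.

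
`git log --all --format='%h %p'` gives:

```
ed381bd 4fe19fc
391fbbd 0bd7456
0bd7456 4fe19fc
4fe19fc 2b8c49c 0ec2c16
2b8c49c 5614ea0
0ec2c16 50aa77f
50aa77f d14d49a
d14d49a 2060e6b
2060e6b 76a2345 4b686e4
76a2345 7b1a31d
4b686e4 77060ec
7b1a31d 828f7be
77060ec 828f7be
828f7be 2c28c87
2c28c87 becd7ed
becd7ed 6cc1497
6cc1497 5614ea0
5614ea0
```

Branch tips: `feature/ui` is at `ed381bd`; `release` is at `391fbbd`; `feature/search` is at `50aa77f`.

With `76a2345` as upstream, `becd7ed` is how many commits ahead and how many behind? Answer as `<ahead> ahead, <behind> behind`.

Reachable from becd7ed: {5614ea0, 6cc1497, becd7ed}.
Reachable from 76a2345: {2c28c87, 5614ea0, 6cc1497, 76a2345, 7b1a31d, 828f7be, becd7ed}.
Only in becd7ed's history (ahead): {} — 0.
Only in 76a2345's history (behind): {2c28c87, 76a2345, 7b1a31d, 828f7be} — 4.

0 ahead, 4 behind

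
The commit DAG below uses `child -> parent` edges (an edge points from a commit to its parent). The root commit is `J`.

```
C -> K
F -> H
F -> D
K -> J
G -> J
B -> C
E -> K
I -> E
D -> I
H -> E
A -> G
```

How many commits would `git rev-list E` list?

Walking parent pointers from E: reachable set = {E, J, K}.
That is 3 commits.

3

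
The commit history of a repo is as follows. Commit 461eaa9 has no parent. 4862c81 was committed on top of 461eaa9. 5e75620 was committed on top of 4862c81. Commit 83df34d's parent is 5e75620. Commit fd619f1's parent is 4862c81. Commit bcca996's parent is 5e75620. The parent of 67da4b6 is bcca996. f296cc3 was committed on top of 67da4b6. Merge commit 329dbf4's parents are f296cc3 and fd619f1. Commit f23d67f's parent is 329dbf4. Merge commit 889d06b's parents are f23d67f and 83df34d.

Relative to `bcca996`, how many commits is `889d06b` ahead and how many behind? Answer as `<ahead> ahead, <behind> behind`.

Reachable from 889d06b: {329dbf4, 461eaa9, 4862c81, 5e75620, 67da4b6, 83df34d, 889d06b, bcca996, f23d67f, f296cc3, fd619f1}.
Reachable from bcca996: {461eaa9, 4862c81, 5e75620, bcca996}.
Only in 889d06b's history (ahead): {329dbf4, 67da4b6, 83df34d, 889d06b, f23d67f, f296cc3, fd619f1} — 7.
Only in bcca996's history (behind): {} — 0.

7 ahead, 0 behind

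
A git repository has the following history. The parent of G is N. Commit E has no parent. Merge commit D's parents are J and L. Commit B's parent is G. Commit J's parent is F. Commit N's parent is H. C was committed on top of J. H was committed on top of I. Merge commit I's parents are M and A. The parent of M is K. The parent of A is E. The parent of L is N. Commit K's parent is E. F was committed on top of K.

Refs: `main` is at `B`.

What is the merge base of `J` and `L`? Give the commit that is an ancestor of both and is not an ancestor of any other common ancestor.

K

Ancestors of J: {E, F, J, K}.
Ancestors of L: {A, E, H, I, K, L, M, N}.
Common ancestors: {E, K}.
Among these, K is not an ancestor of any other common ancestor — it is the merge base.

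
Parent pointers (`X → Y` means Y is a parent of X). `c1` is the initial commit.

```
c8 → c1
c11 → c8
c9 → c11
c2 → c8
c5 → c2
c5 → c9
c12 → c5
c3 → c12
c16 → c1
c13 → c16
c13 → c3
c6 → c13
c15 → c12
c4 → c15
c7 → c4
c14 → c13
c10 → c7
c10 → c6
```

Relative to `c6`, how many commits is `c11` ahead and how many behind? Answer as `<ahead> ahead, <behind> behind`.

Reachable from c11: {c1, c11, c8}.
Reachable from c6: {c1, c11, c12, c13, c16, c2, c3, c5, c6, c8, c9}.
Only in c11's history (ahead): {} — 0.
Only in c6's history (behind): {c12, c13, c16, c2, c3, c5, c6, c9} — 8.

0 ahead, 8 behind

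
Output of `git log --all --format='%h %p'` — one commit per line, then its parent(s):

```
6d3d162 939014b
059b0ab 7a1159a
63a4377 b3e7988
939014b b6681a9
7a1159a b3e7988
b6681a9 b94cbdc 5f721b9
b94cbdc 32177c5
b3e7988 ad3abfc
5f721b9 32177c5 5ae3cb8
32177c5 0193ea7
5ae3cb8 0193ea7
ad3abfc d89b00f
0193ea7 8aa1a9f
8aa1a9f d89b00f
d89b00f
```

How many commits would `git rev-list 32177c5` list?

Walking parent pointers from 32177c5: reachable set = {0193ea7, 32177c5, 8aa1a9f, d89b00f}.
That is 4 commits.

4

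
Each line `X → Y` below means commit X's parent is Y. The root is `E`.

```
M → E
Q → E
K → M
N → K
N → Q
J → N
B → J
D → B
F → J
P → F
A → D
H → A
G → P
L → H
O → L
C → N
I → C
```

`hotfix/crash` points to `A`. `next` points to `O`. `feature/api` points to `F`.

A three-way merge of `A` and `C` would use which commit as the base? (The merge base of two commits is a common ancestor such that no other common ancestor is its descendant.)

N

Ancestors of A: {A, B, D, E, J, K, M, N, Q}.
Ancestors of C: {C, E, K, M, N, Q}.
Common ancestors: {E, K, M, N, Q}.
Among these, N is not an ancestor of any other common ancestor — it is the merge base.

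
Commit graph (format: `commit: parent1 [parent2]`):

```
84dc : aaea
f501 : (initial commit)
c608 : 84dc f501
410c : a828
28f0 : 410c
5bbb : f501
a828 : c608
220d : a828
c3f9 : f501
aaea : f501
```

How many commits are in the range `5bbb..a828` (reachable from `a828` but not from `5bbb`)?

4

Reachable from a828: {84dc, a828, aaea, c608, f501}.
Reachable from 5bbb: {5bbb, f501}.
In a828's history but not 5bbb's: {84dc, a828, aaea, c608} — 4 commits.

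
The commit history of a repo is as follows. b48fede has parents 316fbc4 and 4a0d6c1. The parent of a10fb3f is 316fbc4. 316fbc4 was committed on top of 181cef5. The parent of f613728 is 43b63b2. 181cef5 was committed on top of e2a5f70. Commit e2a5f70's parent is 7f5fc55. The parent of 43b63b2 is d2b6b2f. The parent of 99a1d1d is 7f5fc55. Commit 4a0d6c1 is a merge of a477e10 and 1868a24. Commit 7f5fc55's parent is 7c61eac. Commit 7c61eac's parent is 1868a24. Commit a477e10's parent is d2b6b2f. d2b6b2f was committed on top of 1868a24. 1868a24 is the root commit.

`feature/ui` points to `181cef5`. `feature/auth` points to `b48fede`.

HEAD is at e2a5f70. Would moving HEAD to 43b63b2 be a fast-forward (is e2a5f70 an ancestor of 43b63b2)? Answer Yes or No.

A fast-forward from e2a5f70 to 43b63b2 is possible iff e2a5f70 is an ancestor of 43b63b2.
Ancestors of 43b63b2: {1868a24, 43b63b2, d2b6b2f}.
e2a5f70 is not among them, so fast-forward is not possible.

No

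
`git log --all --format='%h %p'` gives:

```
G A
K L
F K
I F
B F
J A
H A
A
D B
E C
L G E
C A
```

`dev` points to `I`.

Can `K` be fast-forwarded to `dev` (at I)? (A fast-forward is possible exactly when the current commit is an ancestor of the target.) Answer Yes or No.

Yes

A fast-forward from K to I is possible iff K is an ancestor of I.
Ancestors of I: {A, C, E, F, G, I, K, L}.
K is among them, so fast-forward is possible.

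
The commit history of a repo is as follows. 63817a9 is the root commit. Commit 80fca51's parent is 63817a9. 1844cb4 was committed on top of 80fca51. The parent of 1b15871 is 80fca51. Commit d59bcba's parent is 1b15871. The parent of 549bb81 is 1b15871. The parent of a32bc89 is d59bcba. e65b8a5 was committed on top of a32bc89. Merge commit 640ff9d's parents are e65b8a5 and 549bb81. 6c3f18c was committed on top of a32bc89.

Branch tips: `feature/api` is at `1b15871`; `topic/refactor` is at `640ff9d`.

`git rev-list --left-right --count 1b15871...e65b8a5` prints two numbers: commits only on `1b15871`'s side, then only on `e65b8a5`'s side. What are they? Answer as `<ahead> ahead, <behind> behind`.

0 ahead, 3 behind

Reachable from 1b15871: {1b15871, 63817a9, 80fca51}.
Reachable from e65b8a5: {1b15871, 63817a9, 80fca51, a32bc89, d59bcba, e65b8a5}.
Only in 1b15871's history (ahead): {} — 0.
Only in e65b8a5's history (behind): {a32bc89, d59bcba, e65b8a5} — 3.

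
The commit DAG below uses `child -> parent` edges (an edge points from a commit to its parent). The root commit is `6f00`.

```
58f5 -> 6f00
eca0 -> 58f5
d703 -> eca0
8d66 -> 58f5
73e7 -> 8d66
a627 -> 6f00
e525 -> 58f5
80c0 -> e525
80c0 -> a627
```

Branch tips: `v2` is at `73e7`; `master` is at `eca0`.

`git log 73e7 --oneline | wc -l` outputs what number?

4

Walking parent pointers from 73e7: reachable set = {58f5, 6f00, 73e7, 8d66}.
That is 4 commits.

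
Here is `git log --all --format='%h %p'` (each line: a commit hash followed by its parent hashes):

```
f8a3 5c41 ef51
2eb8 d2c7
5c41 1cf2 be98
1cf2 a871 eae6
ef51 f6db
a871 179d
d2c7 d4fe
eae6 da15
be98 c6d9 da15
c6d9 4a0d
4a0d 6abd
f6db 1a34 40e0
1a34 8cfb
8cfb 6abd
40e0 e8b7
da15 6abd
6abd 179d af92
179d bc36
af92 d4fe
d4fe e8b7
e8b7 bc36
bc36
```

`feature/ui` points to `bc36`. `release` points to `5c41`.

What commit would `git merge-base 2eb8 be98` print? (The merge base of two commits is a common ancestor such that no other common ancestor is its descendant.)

d4fe

Ancestors of 2eb8: {2eb8, bc36, d2c7, d4fe, e8b7}.
Ancestors of be98: {179d, 4a0d, 6abd, af92, bc36, be98, c6d9, d4fe, da15, e8b7}.
Common ancestors: {bc36, d4fe, e8b7}.
Among these, d4fe is not an ancestor of any other common ancestor — it is the merge base.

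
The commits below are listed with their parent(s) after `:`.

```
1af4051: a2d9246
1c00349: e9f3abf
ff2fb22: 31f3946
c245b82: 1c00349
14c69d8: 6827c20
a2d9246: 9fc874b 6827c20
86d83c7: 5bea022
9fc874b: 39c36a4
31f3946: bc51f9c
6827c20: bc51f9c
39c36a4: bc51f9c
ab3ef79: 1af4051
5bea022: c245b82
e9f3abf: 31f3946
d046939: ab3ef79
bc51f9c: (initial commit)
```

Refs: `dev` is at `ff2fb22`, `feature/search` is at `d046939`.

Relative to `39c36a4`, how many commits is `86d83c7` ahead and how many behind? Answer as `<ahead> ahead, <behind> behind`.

Reachable from 86d83c7: {1c00349, 31f3946, 5bea022, 86d83c7, bc51f9c, c245b82, e9f3abf}.
Reachable from 39c36a4: {39c36a4, bc51f9c}.
Only in 86d83c7's history (ahead): {1c00349, 31f3946, 5bea022, 86d83c7, c245b82, e9f3abf} — 6.
Only in 39c36a4's history (behind): {39c36a4} — 1.

6 ahead, 1 behind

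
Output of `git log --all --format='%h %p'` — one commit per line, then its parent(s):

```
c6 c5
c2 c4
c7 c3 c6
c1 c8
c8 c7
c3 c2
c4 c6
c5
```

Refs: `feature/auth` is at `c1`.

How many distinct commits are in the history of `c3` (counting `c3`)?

5

Walking parent pointers from c3: reachable set = {c2, c3, c4, c5, c6}.
That is 5 commits.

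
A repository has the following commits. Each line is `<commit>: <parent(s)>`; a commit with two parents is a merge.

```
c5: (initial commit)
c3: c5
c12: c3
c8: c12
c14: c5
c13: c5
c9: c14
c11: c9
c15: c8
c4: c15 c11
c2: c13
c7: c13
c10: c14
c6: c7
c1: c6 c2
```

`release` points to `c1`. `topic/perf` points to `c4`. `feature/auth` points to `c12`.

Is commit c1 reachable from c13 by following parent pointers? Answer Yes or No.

Ancestors of c13: {c13, c5}.
c1 is not in that set, so it is not an ancestor of c13.

No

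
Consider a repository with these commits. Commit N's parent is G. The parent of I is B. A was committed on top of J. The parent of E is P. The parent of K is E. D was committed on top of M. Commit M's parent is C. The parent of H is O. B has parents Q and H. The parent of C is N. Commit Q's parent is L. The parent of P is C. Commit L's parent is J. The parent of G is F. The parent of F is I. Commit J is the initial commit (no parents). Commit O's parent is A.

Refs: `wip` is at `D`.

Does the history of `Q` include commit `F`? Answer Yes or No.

Ancestors of Q: {J, L, Q}.
F is not in that set, so it is not an ancestor of Q.

No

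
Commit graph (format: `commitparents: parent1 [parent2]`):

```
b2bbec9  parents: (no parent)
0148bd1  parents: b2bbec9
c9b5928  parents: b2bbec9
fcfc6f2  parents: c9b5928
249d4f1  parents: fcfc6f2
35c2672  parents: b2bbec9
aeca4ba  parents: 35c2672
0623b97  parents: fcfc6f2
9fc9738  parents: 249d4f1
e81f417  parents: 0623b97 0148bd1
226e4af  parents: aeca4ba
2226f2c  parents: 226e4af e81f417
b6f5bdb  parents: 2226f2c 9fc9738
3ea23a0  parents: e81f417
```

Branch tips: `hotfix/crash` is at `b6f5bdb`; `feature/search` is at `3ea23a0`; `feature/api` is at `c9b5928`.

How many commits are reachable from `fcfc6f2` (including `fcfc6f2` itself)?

Walking parent pointers from fcfc6f2: reachable set = {b2bbec9, c9b5928, fcfc6f2}.
That is 3 commits.

3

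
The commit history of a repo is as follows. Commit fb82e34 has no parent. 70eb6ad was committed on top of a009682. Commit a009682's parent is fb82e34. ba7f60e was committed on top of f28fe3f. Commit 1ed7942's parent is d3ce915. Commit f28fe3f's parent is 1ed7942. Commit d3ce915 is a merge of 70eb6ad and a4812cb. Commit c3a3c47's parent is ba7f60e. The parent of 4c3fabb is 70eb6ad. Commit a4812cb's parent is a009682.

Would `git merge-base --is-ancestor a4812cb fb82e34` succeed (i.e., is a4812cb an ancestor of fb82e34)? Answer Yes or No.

Ancestors of fb82e34: {fb82e34}.
a4812cb is not in that set, so it is not an ancestor of fb82e34.

No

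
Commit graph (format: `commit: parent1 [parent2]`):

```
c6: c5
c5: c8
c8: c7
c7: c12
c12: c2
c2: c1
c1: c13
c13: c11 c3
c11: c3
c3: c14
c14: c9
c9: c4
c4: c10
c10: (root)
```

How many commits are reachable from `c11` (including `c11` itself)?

Walking parent pointers from c11: reachable set = {c10, c11, c14, c3, c4, c9}.
That is 6 commits.

6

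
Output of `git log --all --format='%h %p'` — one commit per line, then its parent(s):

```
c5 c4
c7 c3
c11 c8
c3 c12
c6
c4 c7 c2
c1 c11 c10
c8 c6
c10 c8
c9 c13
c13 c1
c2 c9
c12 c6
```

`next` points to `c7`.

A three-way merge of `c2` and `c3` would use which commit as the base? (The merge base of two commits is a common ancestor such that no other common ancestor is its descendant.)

Ancestors of c2: {c1, c10, c11, c13, c2, c6, c8, c9}.
Ancestors of c3: {c12, c3, c6}.
Common ancestors: {c6}.
The only common ancestor is c6, so it is the merge base.

c6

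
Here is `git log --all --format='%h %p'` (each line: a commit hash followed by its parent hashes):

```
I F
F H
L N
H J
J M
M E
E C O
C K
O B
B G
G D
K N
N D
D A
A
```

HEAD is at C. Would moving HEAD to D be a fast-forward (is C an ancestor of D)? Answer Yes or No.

No

A fast-forward from C to D is possible iff C is an ancestor of D.
Ancestors of D: {A, D}.
C is not among them, so fast-forward is not possible.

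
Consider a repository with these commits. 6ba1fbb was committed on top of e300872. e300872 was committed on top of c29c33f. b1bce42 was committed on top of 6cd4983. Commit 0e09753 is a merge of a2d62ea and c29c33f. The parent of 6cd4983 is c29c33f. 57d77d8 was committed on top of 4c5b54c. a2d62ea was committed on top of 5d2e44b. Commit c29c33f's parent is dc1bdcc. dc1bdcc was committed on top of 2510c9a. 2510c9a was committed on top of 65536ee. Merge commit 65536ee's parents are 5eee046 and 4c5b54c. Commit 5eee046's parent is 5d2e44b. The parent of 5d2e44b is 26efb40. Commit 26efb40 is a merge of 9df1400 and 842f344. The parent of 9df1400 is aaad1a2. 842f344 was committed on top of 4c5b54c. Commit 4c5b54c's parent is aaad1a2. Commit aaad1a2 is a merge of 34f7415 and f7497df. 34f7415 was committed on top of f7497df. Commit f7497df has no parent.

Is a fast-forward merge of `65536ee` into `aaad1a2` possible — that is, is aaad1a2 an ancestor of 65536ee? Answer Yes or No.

Yes

A fast-forward from aaad1a2 to 65536ee is possible iff aaad1a2 is an ancestor of 65536ee.
Ancestors of 65536ee: {26efb40, 34f7415, 4c5b54c, 5d2e44b, 5eee046, 65536ee, 842f344, 9df1400, aaad1a2, f7497df}.
aaad1a2 is among them, so fast-forward is possible.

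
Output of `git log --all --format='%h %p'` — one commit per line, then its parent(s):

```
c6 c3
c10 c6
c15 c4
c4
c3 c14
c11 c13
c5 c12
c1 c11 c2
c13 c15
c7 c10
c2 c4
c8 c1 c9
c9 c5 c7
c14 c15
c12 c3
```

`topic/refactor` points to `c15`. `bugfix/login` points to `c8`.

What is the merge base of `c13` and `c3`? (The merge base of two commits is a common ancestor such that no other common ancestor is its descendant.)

Ancestors of c13: {c13, c15, c4}.
Ancestors of c3: {c14, c15, c3, c4}.
Common ancestors: {c15, c4}.
Among these, c15 is not an ancestor of any other common ancestor — it is the merge base.

c15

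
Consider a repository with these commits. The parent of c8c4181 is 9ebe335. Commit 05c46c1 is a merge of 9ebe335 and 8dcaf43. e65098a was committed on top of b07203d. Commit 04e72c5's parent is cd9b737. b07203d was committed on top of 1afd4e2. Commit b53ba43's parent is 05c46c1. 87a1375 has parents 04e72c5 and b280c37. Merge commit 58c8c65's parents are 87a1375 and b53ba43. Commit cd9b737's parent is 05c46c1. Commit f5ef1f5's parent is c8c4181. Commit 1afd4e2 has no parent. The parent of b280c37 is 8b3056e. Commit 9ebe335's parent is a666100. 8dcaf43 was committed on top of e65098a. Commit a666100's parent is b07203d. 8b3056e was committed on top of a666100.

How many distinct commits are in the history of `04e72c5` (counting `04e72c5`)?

9

Walking parent pointers from 04e72c5: reachable set = {04e72c5, 05c46c1, 1afd4e2, 8dcaf43, 9ebe335, a666100, b07203d, cd9b737, e65098a}.
That is 9 commits.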